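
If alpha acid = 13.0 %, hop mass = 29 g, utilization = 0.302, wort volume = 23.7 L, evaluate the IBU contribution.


IBU = (α/100)·mass·U·1000 / V
IBU = (13.0/100)·29·0.302·1000 / 23.7

48.0397 IBU


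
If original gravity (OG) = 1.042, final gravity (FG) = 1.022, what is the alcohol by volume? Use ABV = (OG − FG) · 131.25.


ABV = (1.042 − 1.022) · 131.25

2.6250 % ABV


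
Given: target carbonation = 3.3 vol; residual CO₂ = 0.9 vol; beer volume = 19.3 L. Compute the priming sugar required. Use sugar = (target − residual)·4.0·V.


sugar = (3.3 − 0.9)·4.0·19.3

185.2800 g


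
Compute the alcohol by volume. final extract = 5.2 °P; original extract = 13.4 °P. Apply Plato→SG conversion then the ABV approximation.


SG = 259/(259 − P);  ABV = (OG − FG)·131.25
OG = 259/(259 − 13.4) = 1.0546
FG = 259/(259 − 5.2) = 1.0205
ABV = (1.0546 − 1.0205)·131.25

4.4719 % ABV


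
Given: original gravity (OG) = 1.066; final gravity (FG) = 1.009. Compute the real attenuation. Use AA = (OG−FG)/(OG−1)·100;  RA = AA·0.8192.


AA = (1.066 − 1.009)/(1.066 − 1)·100 = 86.3636
RA = 86.3636·0.8192

70.7491 %


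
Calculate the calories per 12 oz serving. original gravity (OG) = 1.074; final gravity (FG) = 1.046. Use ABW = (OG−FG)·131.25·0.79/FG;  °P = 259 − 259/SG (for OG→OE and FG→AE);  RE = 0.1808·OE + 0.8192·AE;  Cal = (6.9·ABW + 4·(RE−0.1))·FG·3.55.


ABW = (1.074 − 1.046)·131.25·0.79/1.046 = 2.7756
OE = 259 − 259/1.074 = 17.8454 °P
AE = 259 − 259/1.046 = 11.3901 °P
RE = 0.1808·17.8454 + 0.8192·11.3901 = 12.5572 °P
Cal = (6.9·2.7756 + 4·(12.5572−0.1))·1.046·3.55

256.1442 kcal


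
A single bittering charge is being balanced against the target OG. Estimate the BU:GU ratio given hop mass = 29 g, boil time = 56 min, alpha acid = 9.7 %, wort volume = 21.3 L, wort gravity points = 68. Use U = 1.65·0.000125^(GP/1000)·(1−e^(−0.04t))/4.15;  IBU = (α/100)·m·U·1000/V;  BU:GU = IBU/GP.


U = 1.65·0.000125^(68/1000)·(1−e^(−0.04·56))/4.15 = 0.1928
IBU = (9.7/100)·29·0.1928·1000/21.3 = 25.4642
BU:GU = 25.4642/68

0.3745


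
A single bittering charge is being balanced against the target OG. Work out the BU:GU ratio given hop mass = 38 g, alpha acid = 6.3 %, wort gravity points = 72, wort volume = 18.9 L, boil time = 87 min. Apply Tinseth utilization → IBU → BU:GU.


U = 1.65·0.000125^(GP/1000)·(1−e^(−0.04t))/4.15;  IBU = (α/100)·m·U·1000/V;  BU:GU = IBU/GP
U = 1.65·0.000125^(72/1000)·(1−e^(−0.04·87))/4.15 = 0.2018
IBU = (6.3/100)·38·0.2018·1000/18.9 = 25.5556
BU:GU = 25.5556/72

0.3549


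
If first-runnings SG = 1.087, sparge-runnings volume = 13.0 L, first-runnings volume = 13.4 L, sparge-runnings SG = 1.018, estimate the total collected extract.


total = Σ (SG_i − 1)·1000·V_i
first = (1.087 − 1)·1000·13.4 = 1165.8000
sparge = (1.018 − 1)·1000·13.0 = 234.0000
total = 1165.8000 + 234.0000

1399.8000 gravity·L


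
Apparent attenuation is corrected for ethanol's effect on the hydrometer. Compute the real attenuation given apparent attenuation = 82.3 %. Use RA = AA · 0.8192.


RA = 82.3 · 0.8192

67.4202 %


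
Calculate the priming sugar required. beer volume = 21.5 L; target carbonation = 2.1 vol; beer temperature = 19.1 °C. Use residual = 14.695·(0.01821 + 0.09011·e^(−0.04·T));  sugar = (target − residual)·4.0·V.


residual = 14.695·(0.01821 + 0.09011·e^(−0.04·19.1)) = 0.8844
sugar = (2.1 − 0.8844)·4.0·21.5

104.5423 g


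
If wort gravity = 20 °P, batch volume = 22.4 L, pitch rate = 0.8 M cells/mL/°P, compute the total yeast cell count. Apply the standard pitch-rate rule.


cells (billions) = rate · V_L · °P
cells = 0.8 · 22.4 · 20

358.4000 billion cells


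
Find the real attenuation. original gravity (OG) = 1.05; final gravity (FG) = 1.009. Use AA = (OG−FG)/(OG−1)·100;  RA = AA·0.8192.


AA = (1.05 − 1.009)/(1.05 − 1)·100 = 82.0000
RA = 82.0000·0.8192

67.1744 %


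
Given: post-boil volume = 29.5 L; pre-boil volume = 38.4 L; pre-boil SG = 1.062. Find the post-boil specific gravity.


SG_post = 1 + (SG_pre − 1)·V_pre/V_post
pts_pre = (1.062 − 1)·1000 = 62.0000
pts_post = 62.0000·38.4/29.5 = 80.7051
SG_post = 1 + 80.7051/1000

1.0807


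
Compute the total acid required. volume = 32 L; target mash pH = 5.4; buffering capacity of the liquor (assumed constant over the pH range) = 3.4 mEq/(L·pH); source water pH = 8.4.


acid = buffering capacity · (pH_source − pH_target) · V
acid = 3.4 · (8.4 − 5.4) · 32

326.4000 mEq


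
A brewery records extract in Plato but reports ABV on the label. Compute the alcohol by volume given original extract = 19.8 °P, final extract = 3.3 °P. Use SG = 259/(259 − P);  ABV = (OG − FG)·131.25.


OG = 259/(259 − 19.8) = 1.0828
FG = 259/(259 − 3.3) = 1.0129
ABV = (1.0828 − 1.0129)·131.25

9.1705 % ABV


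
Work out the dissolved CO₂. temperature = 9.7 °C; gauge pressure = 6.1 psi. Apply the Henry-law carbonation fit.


vols = (P + 14.695)·(0.01821 + 0.09011·e^(−0.04·T))
vols = (6.1 + 14.695)·(0.01821 + 0.09011·e^(−0.04·9.7))

1.6499 volumes


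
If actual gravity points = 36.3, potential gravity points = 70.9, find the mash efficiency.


efficiency = actual / potential × 100
efficiency = 36.3 / 70.9 × 100

51.1989 %


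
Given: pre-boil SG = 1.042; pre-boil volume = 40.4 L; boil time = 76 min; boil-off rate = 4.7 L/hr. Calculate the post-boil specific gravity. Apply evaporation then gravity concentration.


V_post = V_pre − rate·(t/60);  SG_post = 1 + (SG_pre−1)·V_pre/V_post
V_post = 40.4 − 4.7·(76/60) = 34.4467
SG_post = 1 + (1.042 − 1)·40.4/34.4467

1.0493


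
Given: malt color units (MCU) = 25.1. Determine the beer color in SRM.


SRM = 1.4922 · MCU^0.6859
SRM = 1.4922 · 25.1^0.6859

13.6102 SRM


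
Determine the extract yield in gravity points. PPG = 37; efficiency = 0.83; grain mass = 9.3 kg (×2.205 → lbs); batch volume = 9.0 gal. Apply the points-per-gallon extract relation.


points = lbs × PPG × eff / vol
lbs = 9.3 × 2.205 = 20.5065
points = 20.5065 × 37 × 0.83 / 9.0

69.9727 points


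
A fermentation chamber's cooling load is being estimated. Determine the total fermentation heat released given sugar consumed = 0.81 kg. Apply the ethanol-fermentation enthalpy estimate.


Q = m_sugar · 590 kJ/kg
Q = 0.81 · 590

477.9000 kJ


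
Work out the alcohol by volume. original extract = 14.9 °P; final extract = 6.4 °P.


SG = 259/(259 − P);  ABV = (OG − FG)·131.25
OG = 259/(259 − 14.9) = 1.0610
FG = 259/(259 − 6.4) = 1.0253
ABV = (1.0610 − 1.0253)·131.25

4.6862 % ABV


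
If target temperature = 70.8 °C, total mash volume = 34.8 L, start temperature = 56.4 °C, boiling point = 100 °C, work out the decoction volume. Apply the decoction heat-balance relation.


V_dec = V_total·(T_target − T_start)/(T_boil − T_start)
V_dec = 34.8·(70.8 − 56.4)/(100 − 56.4)

11.4936 L


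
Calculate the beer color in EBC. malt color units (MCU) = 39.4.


SRM = 1.4922·MCU^0.6859;  EBC = SRM·1.97
SRM = 1.4922·39.4^0.6859 = 18.5429
EBC = 18.5429·1.97

36.5295 EBC


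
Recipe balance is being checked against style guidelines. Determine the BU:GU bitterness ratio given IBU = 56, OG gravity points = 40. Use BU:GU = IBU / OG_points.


BU:GU = 56 / 40

1.4000


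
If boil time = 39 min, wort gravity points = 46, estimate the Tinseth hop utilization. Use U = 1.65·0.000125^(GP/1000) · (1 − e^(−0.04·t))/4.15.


bigness = 1.65·0.000125^(46/1000) = 1.0913
boil_factor = (1 − e^(−0.04·39))/4.15 = 0.1903
U = 1.0913 · 0.1903

0.2077


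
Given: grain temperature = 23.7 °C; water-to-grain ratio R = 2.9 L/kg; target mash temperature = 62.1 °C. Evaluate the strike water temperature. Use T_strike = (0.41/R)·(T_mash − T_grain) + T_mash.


T_strike = (0.41/2.9)·(62.1 − 23.7) + 62.1

67.5290 °C


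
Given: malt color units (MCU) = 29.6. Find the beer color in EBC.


SRM = 1.4922·MCU^0.6859;  EBC = SRM·1.97
SRM = 1.4922·29.6^0.6859 = 15.2400
EBC = 15.2400·1.97

30.0229 EBC


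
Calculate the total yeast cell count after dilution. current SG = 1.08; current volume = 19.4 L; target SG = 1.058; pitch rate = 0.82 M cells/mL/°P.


V_w = V·((SG_c−1)/(SG_t−1)−1);  °P = 259 − 259/SG_t;  cells = rate·(V+V_w)·°P
V_w = 19.4·((1.08−1)/(1.058−1)−1) = 7.3586
V_final = 19.4 + 7.3586 = 26.7586
°P = 259 − 259/1.058 = 14.1985
cells = 0.82·26.7586·14.1985

311.5442 billion cells


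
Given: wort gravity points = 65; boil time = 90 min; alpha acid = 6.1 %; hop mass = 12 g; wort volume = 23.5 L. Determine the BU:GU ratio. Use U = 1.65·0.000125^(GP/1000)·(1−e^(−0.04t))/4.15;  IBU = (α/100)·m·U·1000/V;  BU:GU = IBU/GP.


U = 1.65·0.000125^(65/1000)·(1−e^(−0.04·90))/4.15 = 0.2156
IBU = (6.1/100)·12·0.2156·1000/23.5 = 6.7166
BU:GU = 6.7166/65

0.1033


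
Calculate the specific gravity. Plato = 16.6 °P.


SG = 259/(259 − P)
SG = 259/(259 − 16.6)

1.0685


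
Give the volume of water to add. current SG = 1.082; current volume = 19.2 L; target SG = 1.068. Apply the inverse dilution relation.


V_water = V·((SG_curr − 1)/(SG_target − 1) − 1)
V_water = 19.2·((1.082 − 1)/(1.068 − 1) − 1)

3.9529 L


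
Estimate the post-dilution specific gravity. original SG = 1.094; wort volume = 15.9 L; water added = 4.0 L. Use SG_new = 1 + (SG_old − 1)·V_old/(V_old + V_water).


pts = (1.094 − 1)·1000·15.9/(15.9 + 4.0) = 75.1055
SG_new = 1 + 75.1055/1000

1.0751


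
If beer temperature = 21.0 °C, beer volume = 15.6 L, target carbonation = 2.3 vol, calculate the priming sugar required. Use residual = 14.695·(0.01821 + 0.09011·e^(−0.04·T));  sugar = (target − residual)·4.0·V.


residual = 14.695·(0.01821 + 0.09011·e^(−0.04·21.0)) = 0.8393
sugar = (2.3 − 0.8393)·4.0·15.6

91.1506 g


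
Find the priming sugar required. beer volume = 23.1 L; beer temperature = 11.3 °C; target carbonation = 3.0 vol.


residual = 14.695·(0.01821 + 0.09011·e^(−0.04·T));  sugar = (target − residual)·4.0·V
residual = 14.695·(0.01821 + 0.09011·e^(−0.04·11.3)) = 1.1102
sugar = (3.0 − 1.1102)·4.0·23.1

174.6143 g


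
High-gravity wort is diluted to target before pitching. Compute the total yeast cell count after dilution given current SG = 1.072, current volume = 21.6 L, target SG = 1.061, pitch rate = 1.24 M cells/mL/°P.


V_w = V·((SG_c−1)/(SG_t−1)−1);  °P = 259 − 259/SG_t;  cells = rate·(V+V_w)·°P
V_w = 21.6·((1.072−1)/(1.061−1)−1) = 3.8951
V_final = 21.6 + 3.8951 = 25.4951
°P = 259 − 259/1.061 = 14.8907
cells = 1.24·25.4951·14.8907

470.7522 billion cells


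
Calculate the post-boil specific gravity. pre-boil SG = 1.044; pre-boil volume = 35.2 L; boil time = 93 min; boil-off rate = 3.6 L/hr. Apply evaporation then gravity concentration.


V_post = V_pre − rate·(t/60);  SG_post = 1 + (SG_pre−1)·V_pre/V_post
V_post = 35.2 − 3.6·(93/60) = 29.6200
SG_post = 1 + (1.044 − 1)·35.2/29.6200

1.0523


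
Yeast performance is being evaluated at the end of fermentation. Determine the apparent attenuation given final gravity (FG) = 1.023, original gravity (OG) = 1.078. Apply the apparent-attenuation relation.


AA = (OG − FG)/(OG − 1) · 100
AA = (1.078 − 1.023)/(1.078 − 1) · 100

70.5128 %


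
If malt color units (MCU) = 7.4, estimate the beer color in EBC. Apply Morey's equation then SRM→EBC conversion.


SRM = 1.4922·MCU^0.6859;  EBC = SRM·1.97
SRM = 1.4922·7.4^0.6859 = 5.8889
EBC = 5.8889·1.97

11.6011 EBC


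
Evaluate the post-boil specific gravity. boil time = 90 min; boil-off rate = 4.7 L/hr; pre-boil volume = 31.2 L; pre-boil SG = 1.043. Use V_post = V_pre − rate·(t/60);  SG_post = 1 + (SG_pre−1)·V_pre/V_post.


V_post = 31.2 − 4.7·(90/60) = 24.1500
SG_post = 1 + (1.043 − 1)·31.2/24.1500

1.0556


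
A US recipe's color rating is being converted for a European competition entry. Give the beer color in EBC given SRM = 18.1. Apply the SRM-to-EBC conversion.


EBC = SRM · 1.97
EBC = 18.1 · 1.97

35.6570 EBC


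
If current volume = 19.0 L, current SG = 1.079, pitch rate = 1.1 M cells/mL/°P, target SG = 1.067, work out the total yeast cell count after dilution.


V_w = V·((SG_c−1)/(SG_t−1)−1);  °P = 259 − 259/SG_t;  cells = rate·(V+V_w)·°P
V_w = 19.0·((1.079−1)/(1.067−1)−1) = 3.4030
V_final = 19.0 + 3.4030 = 22.4030
°P = 259 − 259/1.067 = 16.2634
cells = 1.1·22.4030·16.2634

400.7825 billion cells


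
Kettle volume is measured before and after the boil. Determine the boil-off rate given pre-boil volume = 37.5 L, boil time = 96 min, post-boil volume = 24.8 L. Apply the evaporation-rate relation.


rate = (V_pre − V_post) / (t_min/60)
rate = (37.5 − 24.8) / (96/60)

7.9375 L/hr


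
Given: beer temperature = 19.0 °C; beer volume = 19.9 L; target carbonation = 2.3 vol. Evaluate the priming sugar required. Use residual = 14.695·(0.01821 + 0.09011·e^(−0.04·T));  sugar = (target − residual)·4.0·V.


residual = 14.695·(0.01821 + 0.09011·e^(−0.04·19.0)) = 0.8869
sugar = (2.3 − 0.8869)·4.0·19.9

112.4856 g


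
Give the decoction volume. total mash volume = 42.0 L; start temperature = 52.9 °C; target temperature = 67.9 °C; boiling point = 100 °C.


V_dec = V_total·(T_target − T_start)/(T_boil − T_start)
V_dec = 42.0·(67.9 − 52.9)/(100 − 52.9)

13.3758 L


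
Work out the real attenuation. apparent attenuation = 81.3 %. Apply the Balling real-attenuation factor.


RA = AA · 0.8192
RA = 81.3 · 0.8192

66.6010 %


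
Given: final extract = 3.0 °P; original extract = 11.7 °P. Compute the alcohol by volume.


SG = 259/(259 − P);  ABV = (OG − FG)·131.25
OG = 259/(259 − 11.7) = 1.0473
FG = 259/(259 − 3.0) = 1.0117
ABV = (1.0473 − 1.0117)·131.25

4.6715 % ABV


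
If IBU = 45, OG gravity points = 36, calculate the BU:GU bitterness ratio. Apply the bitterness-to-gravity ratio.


BU:GU = IBU / OG_points
BU:GU = 45 / 36

1.2500


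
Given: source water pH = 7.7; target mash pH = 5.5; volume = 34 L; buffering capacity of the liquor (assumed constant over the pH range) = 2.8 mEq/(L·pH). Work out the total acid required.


acid = buffering capacity · (pH_source − pH_target) · V
acid = 2.8 · (7.7 − 5.5) · 34

209.4400 mEq


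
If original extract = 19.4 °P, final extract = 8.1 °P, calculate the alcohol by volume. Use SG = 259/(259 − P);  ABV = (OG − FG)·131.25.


OG = 259/(259 − 19.4) = 1.0810
FG = 259/(259 − 8.1) = 1.0323
ABV = (1.0810 − 1.0323)·131.25

6.3898 % ABV


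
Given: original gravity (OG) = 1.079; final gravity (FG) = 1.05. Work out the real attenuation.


AA = (OG−FG)/(OG−1)·100;  RA = AA·0.8192
AA = (1.079 − 1.05)/(1.079 − 1)·100 = 36.7089
RA = 36.7089·0.8192

30.0719 %


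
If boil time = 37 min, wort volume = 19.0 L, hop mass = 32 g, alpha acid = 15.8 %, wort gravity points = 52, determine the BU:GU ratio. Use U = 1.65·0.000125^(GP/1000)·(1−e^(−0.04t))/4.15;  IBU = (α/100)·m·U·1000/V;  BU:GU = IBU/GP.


U = 1.65·0.000125^(52/1000)·(1−e^(−0.04·37))/4.15 = 0.1924
IBU = (15.8/100)·32·0.1924·1000/19.0 = 51.2094
BU:GU = 51.2094/52

0.9848


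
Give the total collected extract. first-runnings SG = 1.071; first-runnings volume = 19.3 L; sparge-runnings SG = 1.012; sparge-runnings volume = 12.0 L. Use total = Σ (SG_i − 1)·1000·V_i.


first = (1.071 − 1)·1000·19.3 = 1370.3000
sparge = (1.012 − 1)·1000·12.0 = 144.0000
total = 1370.3000 + 144.0000

1514.3000 gravity·L


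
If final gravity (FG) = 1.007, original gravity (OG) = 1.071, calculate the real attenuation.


AA = (OG−FG)/(OG−1)·100;  RA = AA·0.8192
AA = (1.071 − 1.007)/(1.071 − 1)·100 = 90.1408
RA = 90.1408·0.8192

73.8434 %


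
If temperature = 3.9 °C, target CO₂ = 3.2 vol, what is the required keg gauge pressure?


psi = vols/(0.01821 + 0.09011·e^(−0.04·T)) − 14.695
psi = 3.2/(0.01821 + 0.09011·e^(−0.04·3.9)) − 14.695

18.8816 psi


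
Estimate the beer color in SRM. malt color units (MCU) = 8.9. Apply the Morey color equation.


SRM = 1.4922 · MCU^0.6859
SRM = 1.4922 · 8.9^0.6859

6.6836 SRM


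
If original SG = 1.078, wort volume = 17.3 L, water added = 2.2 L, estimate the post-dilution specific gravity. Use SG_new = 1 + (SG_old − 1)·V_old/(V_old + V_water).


pts = (1.078 − 1)·1000·17.3/(17.3 + 2.2) = 69.2000
SG_new = 1 + 69.2000/1000

1.0692


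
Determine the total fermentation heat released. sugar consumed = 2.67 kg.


Q = m_sugar · 590 kJ/kg
Q = 2.67 · 590

1575.3000 kJ


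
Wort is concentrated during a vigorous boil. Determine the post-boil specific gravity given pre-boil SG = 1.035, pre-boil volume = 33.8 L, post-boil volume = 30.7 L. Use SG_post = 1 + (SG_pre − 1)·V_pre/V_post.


pts_pre = (1.035 − 1)·1000 = 35.0000
pts_post = 35.0000·33.8/30.7 = 38.5342
SG_post = 1 + 38.5342/1000

1.0385


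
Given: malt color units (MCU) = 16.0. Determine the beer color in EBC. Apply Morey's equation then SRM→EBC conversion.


SRM = 1.4922·MCU^0.6859;  EBC = SRM·1.97
SRM = 1.4922·16.0^0.6859 = 9.9939
EBC = 9.9939·1.97

19.6879 EBC


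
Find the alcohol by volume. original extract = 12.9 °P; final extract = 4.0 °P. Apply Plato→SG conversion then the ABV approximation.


SG = 259/(259 − P);  ABV = (OG − FG)·131.25
OG = 259/(259 − 12.9) = 1.0524
FG = 259/(259 − 4.0) = 1.0157
ABV = (1.0524 − 1.0157)·131.25

4.8210 % ABV


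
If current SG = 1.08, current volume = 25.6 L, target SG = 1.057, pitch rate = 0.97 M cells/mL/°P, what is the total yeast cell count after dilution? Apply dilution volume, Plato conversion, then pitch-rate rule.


V_w = V·((SG_c−1)/(SG_t−1)−1);  °P = 259 − 259/SG_t;  cells = rate·(V+V_w)·°P
V_w = 25.6·((1.08−1)/(1.057−1)−1) = 10.3298
V_final = 25.6 + 10.3298 = 35.9298
°P = 259 − 259/1.057 = 13.9669
cells = 0.97·35.9298·13.9669

486.7730 billion cells


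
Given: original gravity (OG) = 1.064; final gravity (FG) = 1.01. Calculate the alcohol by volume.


ABV = (OG − FG) · 131.25
ABV = (1.064 − 1.01) · 131.25

7.0875 % ABV


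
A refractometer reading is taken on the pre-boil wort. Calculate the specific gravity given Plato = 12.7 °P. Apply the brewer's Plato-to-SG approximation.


SG = 259/(259 − P)
SG = 259/(259 − 12.7)

1.0516


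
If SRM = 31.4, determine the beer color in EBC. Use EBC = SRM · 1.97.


EBC = 31.4 · 1.97

61.8580 EBC


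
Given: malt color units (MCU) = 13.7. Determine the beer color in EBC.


SRM = 1.4922·MCU^0.6859;  EBC = SRM·1.97
SRM = 1.4922·13.7^0.6859 = 8.9847
EBC = 8.9847·1.97

17.6999 EBC


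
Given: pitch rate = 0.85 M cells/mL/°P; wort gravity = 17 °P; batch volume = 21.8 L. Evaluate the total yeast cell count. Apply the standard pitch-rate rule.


cells (billions) = rate · V_L · °P
cells = 0.85 · 21.8 · 17

315.0100 billion cells


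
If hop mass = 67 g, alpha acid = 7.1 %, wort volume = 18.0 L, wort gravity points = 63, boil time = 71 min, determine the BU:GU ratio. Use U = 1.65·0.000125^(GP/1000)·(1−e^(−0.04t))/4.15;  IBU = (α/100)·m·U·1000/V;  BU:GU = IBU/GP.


U = 1.65·0.000125^(63/1000)·(1−e^(−0.04·71))/4.15 = 0.2125
IBU = (7.1/100)·67·0.2125·1000/18.0 = 56.1638
BU:GU = 56.1638/63

0.8915


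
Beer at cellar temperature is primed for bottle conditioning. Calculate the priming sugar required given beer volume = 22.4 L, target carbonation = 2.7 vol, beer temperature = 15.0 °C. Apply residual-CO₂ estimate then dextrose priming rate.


residual = 14.695·(0.01821 + 0.09011·e^(−0.04·T));  sugar = (target − residual)·4.0·V
residual = 14.695·(0.01821 + 0.09011·e^(−0.04·15.0)) = 0.9943
sugar = (2.7 − 0.9943)·4.0·22.4

152.8295 g


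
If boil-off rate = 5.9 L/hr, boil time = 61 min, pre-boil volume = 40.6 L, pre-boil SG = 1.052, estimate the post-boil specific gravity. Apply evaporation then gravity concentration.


V_post = V_pre − rate·(t/60);  SG_post = 1 + (SG_pre−1)·V_pre/V_post
V_post = 40.6 − 5.9·(61/60) = 34.6017
SG_post = 1 + (1.052 − 1)·40.6/34.6017

1.0610


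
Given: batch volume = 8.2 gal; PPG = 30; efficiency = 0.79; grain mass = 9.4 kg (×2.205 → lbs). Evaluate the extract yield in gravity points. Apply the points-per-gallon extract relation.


points = lbs × PPG × eff / vol
lbs = 9.4 × 2.205 = 20.7270
points = 20.7270 × 30 × 0.79 / 8.2

59.9061 points


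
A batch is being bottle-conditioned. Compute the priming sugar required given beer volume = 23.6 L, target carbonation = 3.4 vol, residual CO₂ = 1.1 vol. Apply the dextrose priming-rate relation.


sugar = (target − residual)·4.0·V
sugar = (3.4 − 1.1)·4.0·23.6

217.1200 g


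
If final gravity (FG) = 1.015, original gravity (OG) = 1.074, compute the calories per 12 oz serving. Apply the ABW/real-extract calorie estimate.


ABW = (OG−FG)·131.25·0.79/FG;  °P = 259 − 259/SG (for OG→OE and FG→AE);  RE = 0.1808·OE + 0.8192·AE;  Cal = (6.9·ABW + 4·(RE−0.1))·FG·3.55
ABW = (1.074 − 1.015)·131.25·0.79/1.015 = 6.0272
OE = 259 − 259/1.074 = 17.8454 °P
AE = 259 − 259/1.015 = 3.8276 °P
RE = 0.1808·17.8454 + 0.8192·3.8276 = 6.3620 °P
Cal = (6.9·6.0272 + 4·(6.3620−0.1))·1.015·3.55

240.1041 kcal


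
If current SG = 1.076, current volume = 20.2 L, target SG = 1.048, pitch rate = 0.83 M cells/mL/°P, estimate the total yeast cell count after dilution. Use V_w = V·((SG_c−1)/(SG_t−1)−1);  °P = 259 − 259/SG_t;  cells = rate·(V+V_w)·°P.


V_w = 20.2·((1.076−1)/(1.048−1)−1) = 11.7833
V_final = 20.2 + 11.7833 = 31.9833
°P = 259 − 259/1.048 = 11.8626
cells = 0.83·31.9833·11.8626

314.9064 billion cells


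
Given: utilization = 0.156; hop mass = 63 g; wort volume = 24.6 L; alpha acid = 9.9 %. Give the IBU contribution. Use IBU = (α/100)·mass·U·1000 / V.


IBU = (9.9/100)·63·0.156·1000 / 24.6

39.5517 IBU


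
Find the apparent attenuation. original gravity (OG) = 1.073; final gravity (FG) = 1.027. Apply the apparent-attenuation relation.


AA = (OG − FG)/(OG − 1) · 100
AA = (1.073 − 1.027)/(1.073 − 1) · 100

63.0137 %


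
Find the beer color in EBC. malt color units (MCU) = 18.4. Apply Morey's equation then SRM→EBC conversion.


SRM = 1.4922·MCU^0.6859;  EBC = SRM·1.97
SRM = 1.4922·18.4^0.6859 = 10.9993
EBC = 10.9993·1.97

21.6686 EBC


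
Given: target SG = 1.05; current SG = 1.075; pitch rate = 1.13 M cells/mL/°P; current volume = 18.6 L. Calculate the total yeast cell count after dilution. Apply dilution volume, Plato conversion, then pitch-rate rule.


V_w = V·((SG_c−1)/(SG_t−1)−1);  °P = 259 − 259/SG_t;  cells = rate·(V+V_w)·°P
V_w = 18.6·((1.075−1)/(1.05−1)−1) = 9.3000
V_final = 18.6 + 9.3000 = 27.9000
°P = 259 − 259/1.05 = 12.3333
cells = 1.13·27.9000·12.3333

388.8330 billion cells


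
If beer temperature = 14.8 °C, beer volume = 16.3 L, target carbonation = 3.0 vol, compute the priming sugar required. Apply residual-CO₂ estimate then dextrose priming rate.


residual = 14.695·(0.01821 + 0.09011·e^(−0.04·T));  sugar = (target − residual)·4.0·V
residual = 14.695·(0.01821 + 0.09011·e^(−0.04·14.8)) = 1.0002
sugar = (3.0 − 1.0002)·4.0·16.3

130.3902 g


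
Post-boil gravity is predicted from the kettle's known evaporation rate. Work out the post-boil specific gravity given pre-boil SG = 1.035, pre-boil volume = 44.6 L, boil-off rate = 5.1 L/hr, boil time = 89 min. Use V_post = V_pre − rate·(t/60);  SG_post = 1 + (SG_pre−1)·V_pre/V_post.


V_post = 44.6 − 5.1·(89/60) = 37.0350
SG_post = 1 + (1.035 − 1)·44.6/37.0350

1.0421


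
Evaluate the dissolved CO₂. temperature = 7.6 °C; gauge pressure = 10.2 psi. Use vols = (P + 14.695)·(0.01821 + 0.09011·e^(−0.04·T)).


vols = (10.2 + 14.695)·(0.01821 + 0.09011·e^(−0.04·7.6))

2.1086 volumes


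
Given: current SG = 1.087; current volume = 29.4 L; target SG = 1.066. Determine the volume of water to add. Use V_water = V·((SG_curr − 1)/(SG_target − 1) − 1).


V_water = 29.4·((1.087 − 1)/(1.066 − 1) − 1)

9.3545 L


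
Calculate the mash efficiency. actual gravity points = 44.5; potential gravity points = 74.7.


efficiency = actual / potential × 100
efficiency = 44.5 / 74.7 × 100

59.5716 %


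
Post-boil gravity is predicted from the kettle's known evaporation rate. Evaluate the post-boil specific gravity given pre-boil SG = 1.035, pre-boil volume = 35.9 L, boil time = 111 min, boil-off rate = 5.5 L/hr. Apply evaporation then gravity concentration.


V_post = V_pre − rate·(t/60);  SG_post = 1 + (SG_pre−1)·V_pre/V_post
V_post = 35.9 − 5.5·(111/60) = 25.7250
SG_post = 1 + (1.035 − 1)·35.9/25.7250

1.0488


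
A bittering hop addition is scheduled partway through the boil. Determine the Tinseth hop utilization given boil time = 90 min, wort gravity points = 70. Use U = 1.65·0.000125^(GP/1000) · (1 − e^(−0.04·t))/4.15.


bigness = 1.65·0.000125^(70/1000) = 0.8796
boil_factor = (1 − e^(−0.04·90))/4.15 = 0.2344
U = 0.8796 · 0.2344

0.2062


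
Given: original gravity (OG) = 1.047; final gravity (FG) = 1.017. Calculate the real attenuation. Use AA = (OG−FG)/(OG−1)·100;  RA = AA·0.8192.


AA = (1.047 − 1.017)/(1.047 − 1)·100 = 63.8298
RA = 63.8298·0.8192

52.2894 %


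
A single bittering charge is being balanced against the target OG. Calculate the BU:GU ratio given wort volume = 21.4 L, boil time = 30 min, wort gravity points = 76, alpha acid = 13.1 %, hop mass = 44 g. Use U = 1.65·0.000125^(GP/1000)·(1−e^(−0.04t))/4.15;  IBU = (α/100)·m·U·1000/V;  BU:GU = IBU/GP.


U = 1.65·0.000125^(76/1000)·(1−e^(−0.04·30))/4.15 = 0.1403
IBU = (13.1/100)·44·0.1403·1000/21.4 = 37.7979
BU:GU = 37.7979/76

0.4973


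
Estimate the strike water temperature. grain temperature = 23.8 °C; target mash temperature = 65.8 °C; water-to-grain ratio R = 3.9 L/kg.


T_strike = (0.41/R)·(T_mash − T_grain) + T_mash
T_strike = (0.41/3.9)·(65.8 − 23.8) + 65.8

70.2154 °C


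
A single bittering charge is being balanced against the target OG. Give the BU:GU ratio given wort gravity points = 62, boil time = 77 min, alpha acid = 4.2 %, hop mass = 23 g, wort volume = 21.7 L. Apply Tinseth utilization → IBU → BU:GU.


U = 1.65·0.000125^(GP/1000)·(1−e^(−0.04t))/4.15;  IBU = (α/100)·m·U·1000/V;  BU:GU = IBU/GP
U = 1.65·0.000125^(62/1000)·(1−e^(−0.04·77))/4.15 = 0.2173
IBU = (4.2/100)·23·0.2173·1000/21.7 = 9.6723
BU:GU = 9.6723/62

0.1560


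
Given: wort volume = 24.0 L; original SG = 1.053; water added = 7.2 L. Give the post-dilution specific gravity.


SG_new = 1 + (SG_old − 1)·V_old/(V_old + V_water)
pts = (1.053 − 1)·1000·24.0/(24.0 + 7.2) = 40.7692
SG_new = 1 + 40.7692/1000

1.0408


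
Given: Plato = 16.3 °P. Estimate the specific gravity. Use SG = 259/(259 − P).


SG = 259/(259 − 16.3)

1.0672


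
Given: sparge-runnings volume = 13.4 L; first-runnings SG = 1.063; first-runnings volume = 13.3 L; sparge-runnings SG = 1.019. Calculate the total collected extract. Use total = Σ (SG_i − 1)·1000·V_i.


first = (1.063 − 1)·1000·13.3 = 837.9000
sparge = (1.019 − 1)·1000·13.4 = 254.6000
total = 837.9000 + 254.6000

1092.5000 gravity·L


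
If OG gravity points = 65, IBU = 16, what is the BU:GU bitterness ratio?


BU:GU = IBU / OG_points
BU:GU = 16 / 65

0.2462


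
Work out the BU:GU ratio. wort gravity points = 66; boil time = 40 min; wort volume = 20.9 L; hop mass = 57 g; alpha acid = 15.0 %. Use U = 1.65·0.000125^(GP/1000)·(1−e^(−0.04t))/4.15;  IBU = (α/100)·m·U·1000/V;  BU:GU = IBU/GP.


U = 1.65·0.000125^(66/1000)·(1−e^(−0.04·40))/4.15 = 0.1753
IBU = (15.0/100)·57·0.1753·1000/20.9 = 71.7317
BU:GU = 71.7317/66

1.0868


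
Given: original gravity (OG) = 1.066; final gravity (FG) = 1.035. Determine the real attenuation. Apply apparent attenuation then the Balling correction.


AA = (OG−FG)/(OG−1)·100;  RA = AA·0.8192
AA = (1.066 − 1.035)/(1.066 − 1)·100 = 46.9697
RA = 46.9697·0.8192

38.4776 %


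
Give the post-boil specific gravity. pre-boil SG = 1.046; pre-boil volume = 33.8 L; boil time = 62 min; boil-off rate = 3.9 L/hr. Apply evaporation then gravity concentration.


V_post = V_pre − rate·(t/60);  SG_post = 1 + (SG_pre−1)·V_pre/V_post
V_post = 33.8 − 3.9·(62/60) = 29.7700
SG_post = 1 + (1.046 − 1)·33.8/29.7700

1.0522


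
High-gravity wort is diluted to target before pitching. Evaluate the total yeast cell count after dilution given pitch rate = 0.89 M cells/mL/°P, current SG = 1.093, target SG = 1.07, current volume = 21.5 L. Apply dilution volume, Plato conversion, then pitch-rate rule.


V_w = V·((SG_c−1)/(SG_t−1)−1);  °P = 259 − 259/SG_t;  cells = rate·(V+V_w)·°P
V_w = 21.5·((1.093−1)/(1.07−1)−1) = 7.0643
V_final = 21.5 + 7.0643 = 28.5643
°P = 259 − 259/1.07 = 16.9439
cells = 0.89·28.5643·16.9439

430.7521 billion cells


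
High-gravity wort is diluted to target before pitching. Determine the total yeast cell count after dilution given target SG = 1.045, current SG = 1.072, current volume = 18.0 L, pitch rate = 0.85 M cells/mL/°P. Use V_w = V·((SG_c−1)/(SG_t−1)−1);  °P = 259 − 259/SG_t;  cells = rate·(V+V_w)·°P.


V_w = 18.0·((1.072−1)/(1.045−1)−1) = 10.8000
V_final = 18.0 + 10.8000 = 28.8000
°P = 259 − 259/1.045 = 11.1531
cells = 0.85·28.8000·11.1531

273.0281 billion cells


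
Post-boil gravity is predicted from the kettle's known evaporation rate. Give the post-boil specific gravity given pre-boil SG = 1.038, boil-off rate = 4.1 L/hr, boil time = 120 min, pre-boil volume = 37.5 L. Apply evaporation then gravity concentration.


V_post = V_pre − rate·(t/60);  SG_post = 1 + (SG_pre−1)·V_pre/V_post
V_post = 37.5 − 4.1·(120/60) = 29.3000
SG_post = 1 + (1.038 − 1)·37.5/29.3000

1.0486


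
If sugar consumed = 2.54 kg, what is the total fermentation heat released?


Q = m_sugar · 590 kJ/kg
Q = 2.54 · 590

1498.6000 kJ


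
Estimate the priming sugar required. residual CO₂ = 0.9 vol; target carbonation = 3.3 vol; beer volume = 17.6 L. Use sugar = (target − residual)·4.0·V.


sugar = (3.3 − 0.9)·4.0·17.6

168.9600 g


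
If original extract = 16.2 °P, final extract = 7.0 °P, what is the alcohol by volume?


SG = 259/(259 − P);  ABV = (OG − FG)·131.25
OG = 259/(259 − 16.2) = 1.0667
FG = 259/(259 − 7.0) = 1.0278
ABV = (1.0667 − 1.0278)·131.25

5.1114 % ABV


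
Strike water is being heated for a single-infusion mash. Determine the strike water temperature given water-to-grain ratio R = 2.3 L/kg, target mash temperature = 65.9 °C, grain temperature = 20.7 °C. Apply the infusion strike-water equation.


T_strike = (0.41/R)·(T_mash − T_grain) + T_mash
T_strike = (0.41/2.3)·(65.9 − 20.7) + 65.9

73.9574 °C


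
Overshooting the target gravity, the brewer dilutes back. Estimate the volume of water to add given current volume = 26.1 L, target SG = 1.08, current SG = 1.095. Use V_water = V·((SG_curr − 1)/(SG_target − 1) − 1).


V_water = 26.1·((1.095 − 1)/(1.08 − 1) − 1)

4.8937 L


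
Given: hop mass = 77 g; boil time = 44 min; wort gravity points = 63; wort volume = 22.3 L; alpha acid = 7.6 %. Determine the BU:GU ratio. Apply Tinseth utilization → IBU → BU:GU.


U = 1.65·0.000125^(GP/1000)·(1−e^(−0.04t))/4.15;  IBU = (α/100)·m·U·1000/V;  BU:GU = IBU/GP
U = 1.65·0.000125^(63/1000)·(1−e^(−0.04·44))/4.15 = 0.1869
IBU = (7.6/100)·77·0.1869·1000/22.3 = 49.0397
BU:GU = 49.0397/63

0.7784


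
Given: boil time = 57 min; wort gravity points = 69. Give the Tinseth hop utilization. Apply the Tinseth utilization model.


U = 1.65·0.000125^(GP/1000) · (1 − e^(−0.04·t))/4.15
bigness = 1.65·0.000125^(69/1000) = 0.8875
boil_factor = (1 − e^(−0.04·57))/4.15 = 0.2163
U = 0.8875 · 0.2163

0.1920


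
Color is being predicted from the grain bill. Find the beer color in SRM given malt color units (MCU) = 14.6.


SRM = 1.4922 · MCU^0.6859
SRM = 1.4922 · 14.6^0.6859

9.3855 SRM


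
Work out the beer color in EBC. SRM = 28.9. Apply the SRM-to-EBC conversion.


EBC = SRM · 1.97
EBC = 28.9 · 1.97

56.9330 EBC


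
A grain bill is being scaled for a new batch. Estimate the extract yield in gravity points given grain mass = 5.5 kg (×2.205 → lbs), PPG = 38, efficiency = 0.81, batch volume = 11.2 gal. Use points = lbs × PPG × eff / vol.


lbs = 5.5 × 2.205 = 12.1275
points = 12.1275 × 38 × 0.81 / 11.2

33.3290 points


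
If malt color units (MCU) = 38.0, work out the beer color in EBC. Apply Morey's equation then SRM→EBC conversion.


SRM = 1.4922·MCU^0.6859;  EBC = SRM·1.97
SRM = 1.4922·38.0^0.6859 = 18.0884
EBC = 18.0884·1.97

35.6342 EBC


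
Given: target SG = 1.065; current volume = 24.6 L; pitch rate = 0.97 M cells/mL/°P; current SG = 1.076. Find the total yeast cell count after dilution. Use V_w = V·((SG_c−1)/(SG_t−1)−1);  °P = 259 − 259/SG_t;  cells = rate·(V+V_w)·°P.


V_w = 24.6·((1.076−1)/(1.065−1)−1) = 4.1631
V_final = 24.6 + 4.1631 = 28.7631
°P = 259 − 259/1.065 = 15.8075
cells = 0.97·28.7631·15.8075

441.0325 billion cells


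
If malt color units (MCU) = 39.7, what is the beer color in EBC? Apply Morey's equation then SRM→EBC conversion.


SRM = 1.4922·MCU^0.6859;  EBC = SRM·1.97
SRM = 1.4922·39.7^0.6859 = 18.6396
EBC = 18.6396·1.97

36.7201 EBC


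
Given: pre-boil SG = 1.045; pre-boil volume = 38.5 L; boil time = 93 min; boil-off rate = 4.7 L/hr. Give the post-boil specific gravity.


V_post = V_pre − rate·(t/60);  SG_post = 1 + (SG_pre−1)·V_pre/V_post
V_post = 38.5 − 4.7·(93/60) = 31.2150
SG_post = 1 + (1.045 − 1)·38.5/31.2150

1.0555


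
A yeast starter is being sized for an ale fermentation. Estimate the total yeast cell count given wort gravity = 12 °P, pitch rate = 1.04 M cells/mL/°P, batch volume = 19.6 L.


cells (billions) = rate · V_L · °P
cells = 1.04 · 19.6 · 12

244.6080 billion cells


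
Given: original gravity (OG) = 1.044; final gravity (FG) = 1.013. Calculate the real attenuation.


AA = (OG−FG)/(OG−1)·100;  RA = AA·0.8192
AA = (1.044 − 1.013)/(1.044 − 1)·100 = 70.4545
RA = 70.4545·0.8192

57.7164 %


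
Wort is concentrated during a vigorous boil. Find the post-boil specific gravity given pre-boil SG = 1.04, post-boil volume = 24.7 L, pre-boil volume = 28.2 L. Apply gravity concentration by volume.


SG_post = 1 + (SG_pre − 1)·V_pre/V_post
pts_pre = (1.04 − 1)·1000 = 40.0000
pts_post = 40.0000·28.2/24.7 = 45.6680
SG_post = 1 + 45.6680/1000

1.0457


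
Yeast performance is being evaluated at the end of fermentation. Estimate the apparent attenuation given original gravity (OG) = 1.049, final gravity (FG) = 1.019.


AA = (OG − FG)/(OG − 1) · 100
AA = (1.049 − 1.019)/(1.049 − 1) · 100

61.2245 %


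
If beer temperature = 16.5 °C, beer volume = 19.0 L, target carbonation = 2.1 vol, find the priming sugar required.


residual = 14.695·(0.01821 + 0.09011·e^(−0.04·T));  sugar = (target − residual)·4.0·V
residual = 14.695·(0.01821 + 0.09011·e^(−0.04·16.5)) = 0.9520
sugar = (2.1 − 0.9520)·4.0·19.0

87.2485 g


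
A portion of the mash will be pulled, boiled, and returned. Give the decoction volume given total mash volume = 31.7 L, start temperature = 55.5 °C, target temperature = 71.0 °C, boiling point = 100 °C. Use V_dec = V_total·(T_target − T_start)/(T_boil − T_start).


V_dec = 31.7·(71.0 − 55.5)/(100 − 55.5)

11.0416 L


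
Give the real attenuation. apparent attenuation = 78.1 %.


RA = AA · 0.8192
RA = 78.1 · 0.8192

63.9795 %


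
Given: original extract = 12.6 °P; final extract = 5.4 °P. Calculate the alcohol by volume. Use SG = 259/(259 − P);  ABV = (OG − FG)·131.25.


OG = 259/(259 − 12.6) = 1.0511
FG = 259/(259 − 5.4) = 1.0213
ABV = (1.0511 − 1.0213)·131.25

3.9169 % ABV


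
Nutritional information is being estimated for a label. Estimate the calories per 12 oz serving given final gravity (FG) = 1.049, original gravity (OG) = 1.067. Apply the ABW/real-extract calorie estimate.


ABW = (OG−FG)·131.25·0.79/FG;  °P = 259 − 259/SG (for OG→OE and FG→AE);  RE = 0.1808·OE + 0.8192·AE;  Cal = (6.9·ABW + 4·(RE−0.1))·FG·3.55
ABW = (1.067 − 1.049)·131.25·0.79/1.049 = 1.7792
OE = 259 − 259/1.067 = 16.2634 °P
AE = 259 − 259/1.049 = 12.0982 °P
RE = 0.1808·16.2634 + 0.8192·12.0982 = 12.8513 °P
Cal = (6.9·1.7792 + 4·(12.8513−0.1))·1.049·3.55

235.6569 kcal


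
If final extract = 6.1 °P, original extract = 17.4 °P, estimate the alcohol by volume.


SG = 259/(259 − P);  ABV = (OG − FG)·131.25
OG = 259/(259 − 17.4) = 1.0720
FG = 259/(259 − 6.1) = 1.0241
ABV = (1.0720 − 1.0241)·131.25

6.2868 % ABV


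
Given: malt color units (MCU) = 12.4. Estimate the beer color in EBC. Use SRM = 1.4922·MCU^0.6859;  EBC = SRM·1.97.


SRM = 1.4922·12.4^0.6859 = 8.3908
EBC = 8.3908·1.97

16.5299 EBC


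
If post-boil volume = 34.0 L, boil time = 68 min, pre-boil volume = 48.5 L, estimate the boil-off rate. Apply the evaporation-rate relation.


rate = (V_pre − V_post) / (t_min/60)
rate = (48.5 − 34.0) / (68/60)

12.7941 L/hr


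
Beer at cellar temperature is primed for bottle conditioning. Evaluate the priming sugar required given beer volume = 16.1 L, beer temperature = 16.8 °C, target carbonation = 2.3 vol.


residual = 14.695·(0.01821 + 0.09011·e^(−0.04·T));  sugar = (target − residual)·4.0·V
residual = 14.695·(0.01821 + 0.09011·e^(−0.04·16.8)) = 0.9438
sugar = (2.3 − 0.9438)·4.0·16.1

87.3374 g


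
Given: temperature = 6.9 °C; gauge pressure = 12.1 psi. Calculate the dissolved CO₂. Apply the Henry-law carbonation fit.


vols = (P + 14.695)·(0.01821 + 0.09011·e^(−0.04·T))
vols = (12.1 + 14.695)·(0.01821 + 0.09011·e^(−0.04·6.9))

2.3201 volumes


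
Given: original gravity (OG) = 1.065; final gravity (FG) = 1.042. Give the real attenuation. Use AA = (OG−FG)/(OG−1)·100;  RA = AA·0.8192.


AA = (1.065 − 1.042)/(1.065 − 1)·100 = 35.3846
RA = 35.3846·0.8192

28.9871 %


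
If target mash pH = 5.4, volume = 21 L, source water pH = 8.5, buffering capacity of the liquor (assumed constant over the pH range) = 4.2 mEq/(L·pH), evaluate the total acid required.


acid = buffering capacity · (pH_source − pH_target) · V
acid = 4.2 · (8.5 − 5.4) · 21

273.4200 mEq


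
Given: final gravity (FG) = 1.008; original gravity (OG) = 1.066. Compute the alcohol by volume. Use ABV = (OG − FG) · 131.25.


ABV = (1.066 − 1.008) · 131.25

7.6125 % ABV


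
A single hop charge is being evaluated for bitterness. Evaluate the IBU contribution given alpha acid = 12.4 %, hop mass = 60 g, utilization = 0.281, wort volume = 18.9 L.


IBU = (α/100)·mass·U·1000 / V
IBU = (12.4/100)·60·0.281·1000 / 18.9

110.6159 IBU


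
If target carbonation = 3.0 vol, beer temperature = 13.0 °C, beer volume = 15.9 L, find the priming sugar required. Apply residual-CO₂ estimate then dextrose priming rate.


residual = 14.695·(0.01821 + 0.09011·e^(−0.04·T));  sugar = (target − residual)·4.0·V
residual = 14.695·(0.01821 + 0.09011·e^(−0.04·13.0)) = 1.0548
sugar = (3.0 − 1.0548)·4.0·15.9

123.7122 g
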